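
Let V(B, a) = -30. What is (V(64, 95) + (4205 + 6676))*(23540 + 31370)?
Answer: 595828410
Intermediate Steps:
(V(64, 95) + (4205 + 6676))*(23540 + 31370) = (-30 + (4205 + 6676))*(23540 + 31370) = (-30 + 10881)*54910 = 10851*54910 = 595828410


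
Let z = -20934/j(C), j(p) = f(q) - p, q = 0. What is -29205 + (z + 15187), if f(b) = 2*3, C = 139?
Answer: -1843460/133 ≈ -13861.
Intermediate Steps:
f(b) = 6
j(p) = 6 - p
z = 20934/133 (z = -20934/(6 - 1*139) = -20934/(6 - 139) = -20934/(-133) = -20934*(-1/133) = 20934/133 ≈ 157.40)
-29205 + (z + 15187) = -29205 + (20934/133 + 15187) = -29205 + 2040805/133 = -1843460/133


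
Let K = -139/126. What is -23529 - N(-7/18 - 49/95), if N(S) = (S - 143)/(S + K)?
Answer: -567218525/24034 ≈ -23601.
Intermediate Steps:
K = -139/126 (K = -139*1/126 = -139/126 ≈ -1.1032)
N(S) = (-143 + S)/(-139/126 + S) (N(S) = (S - 143)/(S - 139/126) = (-143 + S)/(-139/126 + S))
-23529 - N(-7/18 - 49/95) = -23529 - 126*(-143 + (-7/18 - 49/95))/(-139 + 126*(-7/18 - 49/95)) = -23529 - 126*(-143 - 1547/1710)/(-139 + 126*(-1547/1710)) = -23529 - 126*(-246077)/((-139 - 10829/95)*1710) = -23529 - 126*(-246077)/((-24034/95)*1710) = -23529 - 126*(-95)*(-246077)/(24034*1710) = -23529 - 1*1722539/24034 = -23529 - 1722539/24034 = -567218525/24034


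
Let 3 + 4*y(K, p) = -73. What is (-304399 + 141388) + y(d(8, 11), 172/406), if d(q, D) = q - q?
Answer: -163030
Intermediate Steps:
d(q, D) = 0
y(K, p) = -19 (y(K, p) = -3/4 + (1/4)*(-73) = -3/4 - 73/4 = -19)
(-304399 + 141388) + y(d(8, 11), 172/406) = (-304399 + 141388) - 19 = -163011 - 19 = -163030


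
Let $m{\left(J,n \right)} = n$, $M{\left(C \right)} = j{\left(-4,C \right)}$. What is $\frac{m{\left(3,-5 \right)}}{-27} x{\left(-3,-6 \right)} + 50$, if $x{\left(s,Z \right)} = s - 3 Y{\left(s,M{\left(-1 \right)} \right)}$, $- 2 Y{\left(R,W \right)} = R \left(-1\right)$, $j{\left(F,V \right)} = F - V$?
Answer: $\frac{905}{18} \approx 50.278$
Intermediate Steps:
$M{\left(C \right)} = -4 - C$
$Y{\left(R,W \right)} = \frac{R}{2}$ ($Y{\left(R,W \right)} = - \frac{R \left(-1\right)}{2} = - \frac{\left(-1\right) R}{2} = \frac{R}{2}$)
$x{\left(s,Z \right)} = - \frac{s}{2}$ ($x{\left(s,Z \right)} = s - 3 \frac{s}{2} = s - \frac{3 s}{2} = - \frac{s}{2}$)
$\frac{m{\left(3,-5 \right)}}{-27} x{\left(-3,-6 \right)} + 50 = - \frac{5}{-27} \left(\left(- \frac{1}{2}\right) \left(-3\right)\right) + 50 = \left(-5\right) \left(- \frac{1}{27}\right) \frac{3}{2} + 50 = \frac{5}{27} \cdot \frac{3}{2} + 50 = \frac{5}{18} + 50 = \frac{905}{18}$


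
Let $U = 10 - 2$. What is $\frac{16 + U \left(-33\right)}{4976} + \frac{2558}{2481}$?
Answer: $\frac{1514165}{1543182} \approx 0.9812$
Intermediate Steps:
$U = 8$
$\frac{16 + U \left(-33\right)}{4976} + \frac{2558}{2481} = \frac{16 + 8 \left(-33\right)}{4976} + \frac{2558}{2481} = \left(16 - 264\right) \frac{1}{4976} + 2558 \cdot \frac{1}{2481} = \left(-248\right) \frac{1}{4976} + \frac{2558}{2481} = - \frac{31}{622} + \frac{2558}{2481} = \frac{1514165}{1543182}$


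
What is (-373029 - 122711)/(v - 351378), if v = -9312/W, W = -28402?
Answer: 3520001870/2494957161 ≈ 1.4108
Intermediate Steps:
v = 4656/14201 (v = -9312/(-28402) = -9312*(-1/28402) = 4656/14201 ≈ 0.32786)
(-373029 - 122711)/(v - 351378) = (-373029 - 122711)/(4656/14201 - 351378) = -495740/(-4989914322/14201) = -495740*(-14201/4989914322) = 3520001870/2494957161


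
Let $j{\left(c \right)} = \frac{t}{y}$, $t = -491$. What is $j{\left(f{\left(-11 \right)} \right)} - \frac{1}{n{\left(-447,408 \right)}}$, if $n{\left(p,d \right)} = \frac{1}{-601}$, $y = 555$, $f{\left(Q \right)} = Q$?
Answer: $\frac{333064}{555} \approx 600.12$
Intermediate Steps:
$n{\left(p,d \right)} = - \frac{1}{601}$
$j{\left(c \right)} = - \frac{491}{555}$
$j{\left(f{\left(-11 \right)} \right)} - \frac{1}{n{\left(-447,408 \right)}} = - \frac{491}{555} - \frac{1}{- \frac{1}{601}} = - \frac{491}{555} - -601 = - \frac{491}{555} + 601 = \frac{333064}{555}$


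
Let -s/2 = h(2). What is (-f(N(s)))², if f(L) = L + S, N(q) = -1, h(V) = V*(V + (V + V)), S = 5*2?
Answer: 81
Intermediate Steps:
S = 10
h(V) = 3*V² (h(V) = V*(V + 2*V) = V*(3*V) = 3*V²)
s = -24 (s = -6*2² = -6*4 = -2*12 = -24)
f(L) = 10 + L (f(L) = L + 10 = 10 + L)
(-f(N(s)))² = (-(10 - 1))² = (-1*9)² = (-9)² = 81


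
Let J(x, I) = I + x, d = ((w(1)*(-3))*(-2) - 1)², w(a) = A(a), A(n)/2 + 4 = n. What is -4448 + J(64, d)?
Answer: -3015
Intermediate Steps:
A(n) = -8 + 2*n
w(a) = -8 + 2*a
d = 1369 (d = (((-8 + 2*1)*(-3))*(-2) - 1)² = (((-8 + 2)*(-3))*(-2) - 1)² = (-6*(-3)*(-2) - 1)² = (18*(-2) - 1)² = (-36 - 1)² = (-37)² = 1369)
-4448 + J(64, d) = -4448 + (1369 + 64) = -4448 + 1433 = -3015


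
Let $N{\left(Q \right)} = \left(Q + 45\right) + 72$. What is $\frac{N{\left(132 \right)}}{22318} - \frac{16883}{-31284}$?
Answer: $\frac{192292255}{349098156} \approx 0.55083$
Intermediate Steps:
$N{\left(Q \right)} = 117 + Q$ ($N{\left(Q \right)} = \left(45 + Q\right) + 72 = 117 + Q$)
$\frac{N{\left(132 \right)}}{22318} - \frac{16883}{-31284} = \frac{117 + 132}{22318} - \frac{16883}{-31284} = 249 \cdot \frac{1}{22318} - - \frac{16883}{31284} = \frac{249}{22318} + \frac{16883}{31284} = \frac{192292255}{349098156}$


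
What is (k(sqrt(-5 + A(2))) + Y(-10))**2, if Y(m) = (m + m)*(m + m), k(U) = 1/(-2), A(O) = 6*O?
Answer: 638401/4 ≈ 1.5960e+5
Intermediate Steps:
k(U) = -1/2
Y(m) = 4*m**2 (Y(m) = (2*m)*(2*m) = 4*m**2)
(k(sqrt(-5 + A(2))) + Y(-10))**2 = (-1/2 + 4*(-10)**2)**2 = (-1/2 + 4*100)**2 = (-1/2 + 400)**2 = (799/2)**2 = 638401/4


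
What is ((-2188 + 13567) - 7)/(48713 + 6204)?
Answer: 11372/54917 ≈ 0.20708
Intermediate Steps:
((-2188 + 13567) - 7)/(48713 + 6204) = (11379 - 7)/54917 = 11372*(1/54917) = 11372/54917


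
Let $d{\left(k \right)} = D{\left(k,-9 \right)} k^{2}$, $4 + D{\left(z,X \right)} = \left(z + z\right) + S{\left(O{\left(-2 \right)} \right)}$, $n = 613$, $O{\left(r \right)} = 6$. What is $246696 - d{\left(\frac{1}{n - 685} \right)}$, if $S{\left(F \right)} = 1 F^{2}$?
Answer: $\frac{46039393153}{186624} \approx 2.467 \cdot 10^{5}$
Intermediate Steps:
$S{\left(F \right)} = F^{2}$
$D{\left(z,X \right)} = 32 + 2 z$ ($D{\left(z,X \right)} = -4 + \left(\left(z + z\right) + 6^{2}\right) = -4 + \left(2 z + 36\right) = -4 + \left(36 + 2 z\right) = 32 + 2 z$)
$d{\left(k \right)} = k^{2} \left(32 + 2 k\right)$ ($d{\left(k \right)} = \left(32 + 2 k\right) k^{2} = k^{2} \left(32 + 2 k\right)$)
$246696 - d{\left(\frac{1}{n - 685} \right)} = 246696 - 2 \left(\frac{1}{613 - 685}\right)^{2} \left(16 + \frac{1}{613 - 685}\right) = 246696 - 2 \left(\frac{1}{-72}\right)^{2} \left(16 + \frac{1}{-72}\right) = 246696 - 2 \left(- \frac{1}{72}\right)^{2} \left(16 - \frac{1}{72}\right) = 246696 - 2 \cdot \frac{1}{5184} \cdot \frac{1151}{72} = 246696 - \frac{1151}{186624} = \frac{46039393153}{186624}$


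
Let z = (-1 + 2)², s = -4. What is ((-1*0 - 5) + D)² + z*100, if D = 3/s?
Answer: 2129/16 ≈ 133.06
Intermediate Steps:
D = -¾ (D = 3/(-4) = 3*(-¼) = -¾ ≈ -0.75000)
z = 1 (z = 1² = 1)
((-1*0 - 5) + D)² + z*100 = ((-1*0 - 5) - ¾)² + 1*100 = ((0 - 5) - ¾)² + 100 = (-5 - ¾)² + 100 = (-23/4)² + 100 = 529/16 + 100 = 2129/16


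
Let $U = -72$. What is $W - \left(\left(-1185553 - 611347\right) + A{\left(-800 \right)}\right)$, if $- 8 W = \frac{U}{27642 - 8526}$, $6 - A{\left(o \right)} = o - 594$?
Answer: $\frac{3813642001}{2124} \approx 1.7955 \cdot 10^{6}$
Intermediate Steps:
$A{\left(o \right)} = 600 - o$ ($A{\left(o \right)} = 6 - \left(o - 594\right) = 6 - \left(-594 + o\right) = 600 - o$)
$W = \frac{1}{2124}$ ($W = - \frac{\frac{1}{27642 - 8526} \left(-72\right)}{8} = - \frac{\frac{1}{19116} \left(-72\right)}{8} = \left(- \frac{1}{8}\right) \left(- \frac{2}{531}\right) = \frac{1}{2124} \approx 0.00047081$)
$W - \left(\left(-1185553 - 611347\right) + A{\left(-800 \right)}\right) = \frac{1}{2124} - \left(\left(-1185553 - 611347\right) + \left(600 - -800\right)\right) = \frac{1}{2124} - \left(-1796900 + \left(600 + 800\right)\right) = \frac{1}{2124} - \left(-1796900 + 1400\right) = \frac{1}{2124} - -1795500 = \frac{1}{2124} + 1795500 = \frac{3813642001}{2124}$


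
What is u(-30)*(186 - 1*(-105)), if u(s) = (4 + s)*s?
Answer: 226980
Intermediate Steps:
u(s) = s*(4 + s)
u(-30)*(186 - 1*(-105)) = (-30*(4 - 30))*(186 - 1*(-105)) = (-30*(-26))*(186 + 105) = 780*291 = 226980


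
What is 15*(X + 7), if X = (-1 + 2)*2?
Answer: 135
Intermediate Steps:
X = 2 (X = 1*2 = 2)
15*(X + 7) = 15*(2 + 7) = 15*9 = 135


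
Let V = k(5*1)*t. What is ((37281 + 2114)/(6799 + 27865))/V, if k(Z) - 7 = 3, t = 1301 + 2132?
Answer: 7879/238003024 ≈ 3.3105e-5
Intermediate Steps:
t = 3433
k(Z) = 10 (k(Z) = 7 + 3 = 10)
V = 34330 (V = 10*3433 = 34330)
((37281 + 2114)/(6799 + 27865))/V = ((37281 + 2114)/(6799 + 27865))/34330 = (39395/34664)*(1/34330) = 7879/238003024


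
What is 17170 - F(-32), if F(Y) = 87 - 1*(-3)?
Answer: 17080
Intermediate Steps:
F(Y) = 90 (F(Y) = 87 + 3 = 90)
17170 - F(-32) = 17170 - 1*90 = 17170 - 90 = 17080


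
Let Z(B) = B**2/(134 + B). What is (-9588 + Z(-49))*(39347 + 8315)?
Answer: -38729140298/85 ≈ -4.5564e+8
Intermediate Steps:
Z(B) = B**2/(134 + B)
(-9588 + Z(-49))*(39347 + 8315) = (-9588 + (-49)**2/(134 - 49))*(39347 + 8315) = (-9588 + 2401/85)*47662 = -812579/85*47662 = -38729140298/85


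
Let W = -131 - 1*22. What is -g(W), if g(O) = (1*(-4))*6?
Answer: 24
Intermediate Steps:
W = -153 (W = -131 - 22 = -153)
g(O) = -24 (g(O) = -4*6 = -24)
-g(W) = -1*(-24) = 24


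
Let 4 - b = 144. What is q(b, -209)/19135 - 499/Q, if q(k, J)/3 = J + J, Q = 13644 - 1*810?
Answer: -25642201/245578590 ≈ -0.10442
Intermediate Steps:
Q = 12834 (Q = 13644 - 810 = 12834)
b = -140 (b = 4 - 1*144 = 4 - 144 = -140)
q(k, J) = 6*J (q(k, J) = 3*(J + J) = 3*(2*J) = 6*J)
q(b, -209)/19135 - 499/Q = (6*(-209))/19135 - 499/12834 = -1254*1/19135 - 499*1/12834 = -1254/19135 - 499/12834 = -25642201/245578590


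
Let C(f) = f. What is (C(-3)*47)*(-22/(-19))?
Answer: -3102/19 ≈ -163.26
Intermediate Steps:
(C(-3)*47)*(-22/(-19)) = (-3*47)*(-22/(-19)) = -(-3102)*(-1)/19 = -141*22/19 = -3102/19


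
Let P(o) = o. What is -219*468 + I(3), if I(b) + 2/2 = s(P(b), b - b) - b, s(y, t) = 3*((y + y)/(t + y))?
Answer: -102490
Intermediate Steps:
s(y, t) = 6*y/(t + y) (s(y, t) = 3*((2*y)/(t + y)) = 3*(2*y/(t + y)) = 6*y/(t + y))
I(b) = 5 - b (I(b) = -1 + (6*b/((b - b) + b) - b) = -1 + (6*b/(0 + b) - b) = -1 + (6*b/b - b) = -1 + (6 - b) = 5 - b)
-219*468 + I(3) = -219*468 + (5 - 1*3) = -102492 + (5 - 3) = -102492 + 2 = -102490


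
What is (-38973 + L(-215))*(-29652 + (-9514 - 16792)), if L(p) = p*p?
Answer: -405807416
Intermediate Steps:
L(p) = p²
(-38973 + L(-215))*(-29652 + (-9514 - 16792)) = (-38973 + (-215)²)*(-29652 + (-9514 - 16792)) = (-38973 + 46225)*(-29652 - 26306) = 7252*(-55958) = -405807416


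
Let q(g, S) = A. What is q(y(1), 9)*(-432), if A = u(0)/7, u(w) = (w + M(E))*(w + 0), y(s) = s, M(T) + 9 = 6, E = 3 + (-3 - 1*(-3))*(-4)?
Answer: 0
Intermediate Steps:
E = 3 (E = 3 + (-3 + 3)*(-4) = 3 + 0*(-4) = 3 + 0 = 3)
M(T) = -3 (M(T) = -9 + 6 = -3)
u(w) = w*(-3 + w) (u(w) = (w - 3)*(w + 0) = (-3 + w)*w = w*(-3 + w))
A = 0 (A = (0*(-3 + 0))/7 = (0*(-3))*(⅐) = 0*(⅐) = 0)
q(g, S) = 0
q(y(1), 9)*(-432) = 0*(-432) = 0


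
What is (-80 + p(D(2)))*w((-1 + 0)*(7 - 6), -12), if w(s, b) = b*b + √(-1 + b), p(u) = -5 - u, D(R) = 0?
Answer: -12240 - 85*I*√13 ≈ -12240.0 - 306.47*I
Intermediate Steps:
w(s, b) = b² + √(-1 + b)
(-80 + p(D(2)))*w((-1 + 0)*(7 - 6), -12) = (-80 + (-5 - 1*0))*((-12)² + √(-1 - 12)) = (-80 + (-5 + 0))*(144 + √(-13)) = (-80 - 5)*(144 + I*√13) = -85*(144 + I*√13) = -12240 - 85*I*√13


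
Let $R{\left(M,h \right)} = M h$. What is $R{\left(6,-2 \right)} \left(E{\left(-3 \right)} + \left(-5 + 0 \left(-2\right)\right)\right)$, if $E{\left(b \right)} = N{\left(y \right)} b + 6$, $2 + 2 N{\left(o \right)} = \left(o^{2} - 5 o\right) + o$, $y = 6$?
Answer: $168$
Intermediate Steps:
$N{\left(o \right)} = -1 + \frac{o^{2}}{2} - 2 o$ ($N{\left(o \right)} = -1 + \frac{\left(o^{2} - 5 o\right) + o}{2} = -1 + \frac{o^{2} - 4 o}{2} = -1 + \left(\frac{o^{2}}{2} - 2 o\right) = -1 + \frac{o^{2}}{2} - 2 o$)
$E{\left(b \right)} = 6 + 5 b$ ($E{\left(b \right)} = \left(-1 + \frac{6^{2}}{2} - 12\right) b + 6 = \left(-1 + \frac{1}{2} \cdot 36 - 12\right) b + 6 = \left(-1 + 18 - 12\right) b + 6 = 5 b + 6 = 6 + 5 b$)
$R{\left(6,-2 \right)} \left(E{\left(-3 \right)} + \left(-5 + 0 \left(-2\right)\right)\right) = 6 \left(-2\right) \left(\left(6 + 5 \left(-3\right)\right) + \left(-5 + 0 \left(-2\right)\right)\right) = - 12 \left(\left(6 - 15\right) + \left(-5 + 0\right)\right) = - 12 \left(-9 - 5\right) = \left(-12\right) \left(-14\right) = 168$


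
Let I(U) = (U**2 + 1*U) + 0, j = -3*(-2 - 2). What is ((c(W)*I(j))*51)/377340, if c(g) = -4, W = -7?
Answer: -2652/31445 ≈ -0.084338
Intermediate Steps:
j = 12 (j = -3*(-4) = 12)
I(U) = U + U**2 (I(U) = (U**2 + U) + 0 = (U + U**2) + 0 = U + U**2)
((c(W)*I(j))*51)/377340 = (-48*(1 + 12)*51)/377340 = (-48*13*51)*(1/377340) = (-4*156*51)*(1/377340) = -624*51*(1/377340) = -31824*1/377340 = -2652/31445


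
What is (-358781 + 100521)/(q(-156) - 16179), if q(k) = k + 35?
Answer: 12913/815 ≈ 15.844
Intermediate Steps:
q(k) = 35 + k
(-358781 + 100521)/(q(-156) - 16179) = (-358781 + 100521)/((35 - 156) - 16179) = -258260/(-121 - 16179) = -258260/(-16300) = -258260*(-1/16300) = 12913/815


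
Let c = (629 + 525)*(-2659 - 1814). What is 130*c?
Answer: -671039460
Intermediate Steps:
c = -5161842 (c = 1154*(-4473) = -5161842)
130*c = 130*(-5161842) = -671039460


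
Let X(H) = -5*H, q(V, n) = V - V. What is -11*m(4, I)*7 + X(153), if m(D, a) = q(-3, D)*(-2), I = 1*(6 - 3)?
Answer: -765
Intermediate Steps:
q(V, n) = 0
I = 3 (I = 1*3 = 3)
m(D, a) = 0 (m(D, a) = 0*(-2) = 0)
-11*m(4, I)*7 + X(153) = -11*0*7 - 5*153 = 0*7 - 765 = 0 - 765 = -765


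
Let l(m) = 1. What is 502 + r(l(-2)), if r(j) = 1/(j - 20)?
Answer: 9537/19 ≈ 501.95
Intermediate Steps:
r(j) = 1/(-20 + j)
502 + r(l(-2)) = 502 + 1/(-20 + 1) = 502 + 1/(-19) = 502 - 1/19 = 9537/19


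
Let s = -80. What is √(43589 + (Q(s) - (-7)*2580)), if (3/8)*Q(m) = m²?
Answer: √708441/3 ≈ 280.56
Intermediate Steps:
Q(m) = 8*m²/3
√(43589 + (Q(s) - (-7)*2580)) = √(43589 + ((8/3)*(-80)² - (-7)*2580)) = √(43589 + ((8/3)*6400 - 1*(-18060))) = √(43589 + (51200/3 + 18060)) = √(43589 + 105380/3) = √(236147/3) = √708441/3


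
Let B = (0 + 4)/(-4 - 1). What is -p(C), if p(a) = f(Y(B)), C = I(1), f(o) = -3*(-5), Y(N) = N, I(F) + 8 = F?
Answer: -15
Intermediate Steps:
I(F) = -8 + F
B = -⅘ (B = 4/(-5) = 4*(-⅕) = -⅘ ≈ -0.80000)
f(o) = 15
C = -7 (C = -8 + 1 = -7)
p(a) = 15
-p(C) = -1*15 = -15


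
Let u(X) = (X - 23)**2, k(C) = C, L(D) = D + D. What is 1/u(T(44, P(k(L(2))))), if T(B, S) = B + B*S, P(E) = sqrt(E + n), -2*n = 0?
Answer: 1/11881 ≈ 8.4168e-5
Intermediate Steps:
L(D) = 2*D
n = 0 (n = -1/2*0 = 0)
P(E) = sqrt(E) (P(E) = sqrt(E + 0) = sqrt(E))
u(X) = (-23 + X)**2
1/u(T(44, P(k(L(2))))) = 1/((-23 + 44*(1 + sqrt(2*2)))**2) = 1/((-23 + 44*(1 + sqrt(4)))**2) = 1/((-23 + 44*(1 + 2))**2) = 1/((-23 + 44*3)**2) = 1/((-23 + 132)**2) = 1/(109**2) = 1/11881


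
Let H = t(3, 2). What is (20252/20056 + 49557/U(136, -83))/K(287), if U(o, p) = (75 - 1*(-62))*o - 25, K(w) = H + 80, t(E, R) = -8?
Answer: 14899393/292055472 ≈ 0.051016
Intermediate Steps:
H = -8
K(w) = 72 (K(w) = -8 + 80 = 72)
U(o, p) = -25 + 137*o (U(o, p) = (75 + 62)*o - 25 = 137*o - 25 = -25 + 137*o)
(20252/20056 + 49557/U(136, -83))/K(287) = (20252/20056 + 49557/(-25 + 137*136))/72 = (20252*(1/20056) + 49557/(-25 + 18632))*(1/72) = (5063/5014 + 49557/18607)*(1/72) = (14899393/4056326)*(1/72) = 14899393/292055472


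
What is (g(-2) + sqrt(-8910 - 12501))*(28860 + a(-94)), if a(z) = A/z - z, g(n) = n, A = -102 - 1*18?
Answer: -2721796/47 + 4082694*I*sqrt(2379)/47 ≈ -57911.0 + 4.2369e+6*I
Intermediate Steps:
A = -120 (A = -102 - 18 = -120)
a(z) = -z - 120/z (a(z) = -120/z - z = -z - 120/z)
(g(-2) + sqrt(-8910 - 12501))*(28860 + a(-94)) = (-2 + sqrt(-8910 - 12501))*(28860 + (-1*(-94) - 120/(-94))) = (-2 + sqrt(-21411))*(28860 + (94 - 120*(-1/94))) = (-2 + 3*I*sqrt(2379))*(28860 + (94 + 60/47)) = (-2 + 3*I*sqrt(2379))*(28860 + 4478/47) = (-2 + 3*I*sqrt(2379))*(1360898/47) = -2721796/47 + 4082694*I*sqrt(2379)/47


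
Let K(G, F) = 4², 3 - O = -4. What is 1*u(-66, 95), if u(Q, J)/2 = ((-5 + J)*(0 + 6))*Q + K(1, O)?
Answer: -71248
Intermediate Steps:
O = 7 (O = 3 - 1*(-4) = 3 + 4 = 7)
K(G, F) = 16
u(Q, J) = 32 + 2*Q*(-30 + 6*J) (u(Q, J) = 2*(((-5 + J)*(0 + 6))*Q + 16) = 2*(((-5 + J)*6)*Q + 16) = 2*((-30 + 6*J)*Q + 16) = 2*(Q*(-30 + 6*J) + 16) = 2*(16 + Q*(-30 + 6*J)) = 32 + 2*Q*(-30 + 6*J))
1*u(-66, 95) = 1*(32 - 60*(-66) + 12*95*(-66)) = 1*(32 + 3960 - 75240) = 1*(-71248) = -71248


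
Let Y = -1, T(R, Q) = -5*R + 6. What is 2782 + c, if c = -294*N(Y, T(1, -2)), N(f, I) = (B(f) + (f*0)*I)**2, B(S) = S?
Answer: 2488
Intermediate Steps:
T(R, Q) = 6 - 5*R
N(f, I) = f**2 (N(f, I) = (f + (f*0)*I)**2 = (f + 0*I)**2 = (f + 0)**2 = f**2)
c = -294 (c = -294*(-1)**2 = -294*1 = -294)
2782 + c = 2782 - 294 = 2488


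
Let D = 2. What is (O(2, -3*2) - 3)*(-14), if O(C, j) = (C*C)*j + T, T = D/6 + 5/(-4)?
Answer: 2345/6 ≈ 390.83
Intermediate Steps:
T = -11/12 (T = 2/6 + 5/(-4) = 2*(⅙) + 5*(-¼) = ⅓ - 5/4 = -11/12 ≈ -0.91667)
O(C, j) = -11/12 + j*C² (O(C, j) = (C*C)*j - 11/12 = C²*j - 11/12 = j*C² - 11/12 = -11/12 + j*C²)
(O(2, -3*2) - 3)*(-14) = ((-11/12 - 3*2*2²) - 3)*(-14) = ((-11/12 - 6*4) - 3)*(-14) = ((-11/12 - 24) - 3)*(-14) = (-299/12 - 3)*(-14) = -335/12*(-14) = 2345/6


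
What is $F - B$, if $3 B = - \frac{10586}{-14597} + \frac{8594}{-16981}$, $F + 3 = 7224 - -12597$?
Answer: $\frac{14736907181030}{743614971} \approx 19818.0$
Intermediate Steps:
$F = 19818$ ($F = -3 + \left(7224 - -12597\right) = -3 + \left(7224 + 12597\right) = -3 + 19821 = 19818$)
$B = \frac{54314248}{743614971}$ ($B = \frac{- \frac{10586}{-14597} + \frac{8594}{-16981}}{3} = \frac{\left(-10586\right) \left(- \frac{1}{14597}\right) + 8594 \left(- \frac{1}{16981}\right)}{3} = \frac{\frac{10586}{14597} - \frac{8594}{16981}}{3} = \frac{1}{3} \cdot \frac{54314248}{247871657} = \frac{54314248}{743614971} \approx 0.073041$)
$F - B = 19818 - \frac{54314248}{743614971} = \frac{14736907181030}{743614971}$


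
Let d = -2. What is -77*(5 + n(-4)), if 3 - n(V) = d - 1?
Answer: -847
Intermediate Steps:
n(V) = 6 (n(V) = 3 - (-2 - 1) = 3 - 1*(-3) = 3 + 3 = 6)
-77*(5 + n(-4)) = -77*(5 + 6) = -77*11 = -847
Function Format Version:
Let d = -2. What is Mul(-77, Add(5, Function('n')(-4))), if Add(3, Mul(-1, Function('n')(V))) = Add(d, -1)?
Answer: -847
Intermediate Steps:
Function('n')(V) = 6 (Function('n')(V) = Add(3, Mul(-1, Add(-2, -1))) = Add(3, Mul(-1, -3)) = Add(3, 3) = 6)
Mul(-77, Add(5, Function('n')(-4))) = Mul(-77, Add(5, 6)) = Mul(-77, 11) = -847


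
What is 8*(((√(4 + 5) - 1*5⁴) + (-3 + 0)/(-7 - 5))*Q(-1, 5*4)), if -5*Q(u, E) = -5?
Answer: -4974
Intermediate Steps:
Q(u, E) = 1 (Q(u, E) = -⅕*(-5) = 1)
8*(((√(4 + 5) - 1*5⁴) + (-3 + 0)/(-7 - 5))*Q(-1, 5*4)) = 8*(((√(4 + 5) - 1*5⁴) + (-3 + 0)/(-7 - 5))*1) = 8*(((√9 - 1*625) - 3/(-12))*1) = 8*(((3 - 625) - 3*(-1/12))*1) = 8*((-622 + ¼)*1) = 8*(-2487/4*1) = 8*(-2487/4) = -4974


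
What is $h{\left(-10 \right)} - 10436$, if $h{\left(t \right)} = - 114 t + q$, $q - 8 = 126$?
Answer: $-9162$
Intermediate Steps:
$q = 134$ ($q = 8 + 126 = 134$)
$h{\left(t \right)} = 134 - 114 t$ ($h{\left(t \right)} = - 114 t + 134 = 134 - 114 t$)
$h{\left(-10 \right)} - 10436 = \left(134 - -1140\right) - 10436 = \left(134 + 1140\right) - 10436 = 1274 - 10436 = -9162$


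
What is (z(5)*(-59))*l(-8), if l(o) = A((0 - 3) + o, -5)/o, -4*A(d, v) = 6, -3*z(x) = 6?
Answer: 177/8 ≈ 22.125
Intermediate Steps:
z(x) = -2 (z(x) = -⅓*6 = -2)
A(d, v) = -3/2 (A(d, v) = -¼*6 = -3/2)
l(o) = -3/(2*o)
(z(5)*(-59))*l(-8) = (-2*(-59))*(-3/2/(-8)) = 118*(-3/2*(-⅛)) = 118*(3/16) = 177/8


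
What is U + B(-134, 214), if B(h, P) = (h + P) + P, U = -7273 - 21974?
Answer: -28953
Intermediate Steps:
U = -29247
B(h, P) = h + 2*P (B(h, P) = (P + h) + P = h + 2*P)
U + B(-134, 214) = -29247 + (-134 + 2*214) = -29247 + (-134 + 428) = -29247 + 294 = -28953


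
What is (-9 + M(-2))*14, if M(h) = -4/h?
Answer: -98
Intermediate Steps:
(-9 + M(-2))*14 = (-9 - 4/(-2))*14 = (-9 - 4*(-1/2))*14 = (-9 + 2)*14 = -7*14 = -98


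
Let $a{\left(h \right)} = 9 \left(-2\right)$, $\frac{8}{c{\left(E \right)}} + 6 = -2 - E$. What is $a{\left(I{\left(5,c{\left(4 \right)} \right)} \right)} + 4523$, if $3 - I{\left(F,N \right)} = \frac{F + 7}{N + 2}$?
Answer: $4505$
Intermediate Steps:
$c{\left(E \right)} = \frac{8}{-8 - E}$ ($c{\left(E \right)} = \frac{8}{-6 - \left(2 + E\right)} = \frac{8}{-8 - E}$)
$I{\left(F,N \right)} = 3 - \frac{7 + F}{2 + N}$ ($I{\left(F,N \right)} = 3 - \frac{F + 7}{N + 2} = 3 - \frac{7 + F}{2 + N}$)
$a{\left(h \right)} = -18$
$a{\left(I{\left(5,c{\left(4 \right)} \right)} \right)} + 4523 = -18 + 4523 = 4505$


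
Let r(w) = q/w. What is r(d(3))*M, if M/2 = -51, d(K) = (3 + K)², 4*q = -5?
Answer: 85/24 ≈ 3.5417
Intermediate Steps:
q = -5/4 (q = (¼)*(-5) = -5/4 ≈ -1.2500)
r(w) = -5/(4*w)
M = -102 (M = 2*(-51) = -102)
r(d(3))*M = -5/(4*(3 + 3)²)*(-102) = -5/(4*(6²))*(-102) = -5/4/36*(-102) = -5/4*1/36*(-102) = -5/144*(-102) = 85/24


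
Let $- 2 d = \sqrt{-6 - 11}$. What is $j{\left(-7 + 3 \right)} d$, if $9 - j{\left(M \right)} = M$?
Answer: $- \frac{13 i \sqrt{17}}{2} \approx - 26.8 i$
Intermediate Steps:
$j{\left(M \right)} = 9 - M$
$d = - \frac{i \sqrt{17}}{2}$ ($d = - \frac{\sqrt{-6 - 11}}{2} = - \frac{\sqrt{-17}}{2} = - \frac{i \sqrt{17}}{2} \approx - 2.0616 i$)
$j{\left(-7 + 3 \right)} d = \left(9 - \left(-7 + 3\right)\right) \left(- \frac{i \sqrt{17}}{2}\right) = \left(9 - -4\right) \left(- \frac{i \sqrt{17}}{2}\right) = \left(9 + 4\right) \left(- \frac{i \sqrt{17}}{2}\right) = 13 \left(- \frac{i \sqrt{17}}{2}\right) = - \frac{13 i \sqrt{17}}{2}$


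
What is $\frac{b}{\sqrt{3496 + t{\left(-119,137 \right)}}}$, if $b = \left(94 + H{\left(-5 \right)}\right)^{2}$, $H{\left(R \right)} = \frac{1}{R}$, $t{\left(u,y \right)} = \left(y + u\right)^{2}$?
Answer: $\frac{219961 \sqrt{955}}{47750} \approx 142.36$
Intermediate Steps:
$t{\left(u,y \right)} = \left(u + y\right)^{2}$
$b = \frac{219961}{25}$ ($b = \left(94 + \frac{1}{-5}\right)^{2} = \left(94 - \frac{1}{5}\right)^{2} = \left(\frac{469}{5}\right)^{2} = \frac{219961}{25} \approx 8798.4$)
$\frac{b}{\sqrt{3496 + t{\left(-119,137 \right)}}} = \frac{219961}{25 \sqrt{3496 + \left(-119 + 137\right)^{2}}} = \frac{219961}{25 \sqrt{3496 + 18^{2}}} = \frac{219961}{25 \sqrt{3496 + 324}} = \frac{219961}{25 \sqrt{3820}} = \frac{219961}{25 \cdot 2 \sqrt{955}} = \frac{219961 \frac{\sqrt{955}}{1910}}{25} = \frac{219961 \sqrt{955}}{47750}$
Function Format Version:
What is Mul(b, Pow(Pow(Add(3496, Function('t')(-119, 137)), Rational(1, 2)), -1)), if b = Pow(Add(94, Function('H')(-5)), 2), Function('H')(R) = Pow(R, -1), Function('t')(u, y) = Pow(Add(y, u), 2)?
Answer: Mul(Rational(219961, 47750), Pow(955, Rational(1, 2))) ≈ 142.36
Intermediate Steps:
Function('t')(u, y) = Pow(Add(u, y), 2)
b = Rational(219961, 25) (b = Pow(Add(94, Pow(-5, -1)), 2) = Pow(Add(94, Rational(-1, 5)), 2) = Pow(Rational(469, 5), 2) = Rational(219961, 25) ≈ 8798.4)
Mul(b, Pow(Pow(Add(3496, Function('t')(-119, 137)), Rational(1, 2)), -1)) = Mul(Rational(219961, 25), Pow(Pow(Add(3496, Pow(Add(-119, 137), 2)), Rational(1, 2)), -1)) = Mul(Rational(219961, 25), Pow(Pow(Add(3496, Pow(18, 2)), Rational(1, 2)), -1)) = Mul(Rational(219961, 25), Pow(Pow(Add(3496, 324), Rational(1, 2)), -1)) = Mul(Rational(219961, 25), Pow(Pow(3820, Rational(1, 2)), -1)) = Mul(Rational(219961, 25), Pow(Mul(2, Pow(955, Rational(1, 2))), -1)) = Mul(Rational(219961, 25), Mul(Rational(1, 1910), Pow(955, Rational(1, 2)))) = Mul(Rational(219961, 47750), Pow(955, Rational(1, 2)))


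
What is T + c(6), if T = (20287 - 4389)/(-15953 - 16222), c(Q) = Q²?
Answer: 1142402/32175 ≈ 35.506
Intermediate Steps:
T = -15898/32175 (T = 15898/(-32175) = 15898*(-1/32175) = -15898/32175 ≈ -0.49411)
T + c(6) = -15898/32175 + 6² = -15898/32175 + 36 = 1142402/32175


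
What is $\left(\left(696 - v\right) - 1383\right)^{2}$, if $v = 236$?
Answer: $851929$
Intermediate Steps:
$\left(\left(696 - v\right) - 1383\right)^{2} = \left(\left(696 - 236\right) - 1383\right)^{2} = \left(460 - 1383\right)^{2} = \left(-923\right)^{2} = 851929$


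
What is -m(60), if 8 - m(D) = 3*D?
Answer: 172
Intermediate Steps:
m(D) = 8 - 3*D
-m(60) = -(8 - 3*60) = -(8 - 180) = -1*(-172) = 172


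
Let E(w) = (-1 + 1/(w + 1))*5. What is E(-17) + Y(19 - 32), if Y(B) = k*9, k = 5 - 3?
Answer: 203/16 ≈ 12.688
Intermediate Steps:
k = 2
Y(B) = 18 (Y(B) = 2*9 = 18)
E(w) = -5 + 5/(1 + w) (E(w) = (-1 + 1/(1 + w))*5 = -5 + 5/(1 + w))
E(-17) + Y(19 - 32) = -5*(-17)/(1 - 17) + 18 = -5*(-17)/(-16) + 18 = -5*(-17)*(-1/16) + 18 = -85/16 + 18 = 203/16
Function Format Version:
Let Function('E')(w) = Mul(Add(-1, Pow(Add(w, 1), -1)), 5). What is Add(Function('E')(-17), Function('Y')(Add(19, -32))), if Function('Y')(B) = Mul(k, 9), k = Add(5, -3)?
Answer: Rational(203, 16) ≈ 12.688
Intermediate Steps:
k = 2
Function('Y')(B) = 18 (Function('Y')(B) = Mul(2, 9) = 18)
Function('E')(w) = Add(-5, Mul(5, Pow(Add(1, w), -1))) (Function('E')(w) = Mul(Add(-1, Pow(Add(1, w), -1)), 5) = Add(-5, Mul(5, Pow(Add(1, w), -1))))
Add(Function('E')(-17), Function('Y')(Add(19, -32))) = Add(Mul(-5, -17, Pow(Add(1, -17), -1)), 18) = Add(Mul(-5, -17, Pow(-16, -1)), 18) = Add(Mul(-5, -17, Rational(-1, 16)), 18) = Add(Rational(-85, 16), 18) = Rational(203, 16)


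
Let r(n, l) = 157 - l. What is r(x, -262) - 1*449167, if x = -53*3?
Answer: -448748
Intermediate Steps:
x = -159
r(x, -262) - 1*449167 = (157 - 1*(-262)) - 1*449167 = (157 + 262) - 449167 = 419 - 449167 = -448748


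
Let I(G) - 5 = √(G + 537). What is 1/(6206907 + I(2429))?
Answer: 3103456/19262878286389 - √2966/38525756572778 ≈ 1.6111e-7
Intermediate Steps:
I(G) = 5 + √(537 + G) (I(G) = 5 + √(G + 537) = 5 + √(537 + G))
1/(6206907 + I(2429)) = 1/(6206907 + (5 + √(537 + 2429))) = 1/(6206907 + (5 + √2966)) = 1/(6206912 + √2966)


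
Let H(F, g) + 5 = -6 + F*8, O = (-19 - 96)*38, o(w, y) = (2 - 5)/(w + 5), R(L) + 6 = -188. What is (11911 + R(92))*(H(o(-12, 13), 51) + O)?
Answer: -359044031/7 ≈ -5.1292e+7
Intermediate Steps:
R(L) = -194 (R(L) = -6 - 188 = -194)
o(w, y) = -3/(5 + w)
O = -4370 (O = -115*38 = -4370)
H(F, g) = -11 + 8*F (H(F, g) = -5 + (-6 + F*8) = -5 + (-6 + 8*F) = -11 + 8*F)
(11911 + R(92))*(H(o(-12, 13), 51) + O) = (11911 - 194)*((-11 + 8*(-3/(5 - 12))) - 4370) = 11717*((-11 + 8*(-3/(-7))) - 4370) = 11717*((-11 + 8*(-3*(-⅐))) - 4370) = 11717*((-11 + 8*(3/7)) - 4370) = 11717*((-11 + 24/7) - 4370) = 11717*(-53/7 - 4370) = 11717*(-30643/7) = -359044031/7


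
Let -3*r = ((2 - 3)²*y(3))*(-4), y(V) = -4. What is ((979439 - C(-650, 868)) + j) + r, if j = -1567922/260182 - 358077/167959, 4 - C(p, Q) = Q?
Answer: 64257842792320399/65549862807 ≈ 9.8029e+5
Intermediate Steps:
C(p, Q) = 4 - Q
j = -178255900606/21849954269 (j = -1567922*1/260182 - 358077*1/167959 = -783961/130091 - 358077/167959 = -178255900606/21849954269 ≈ -8.1582)
r = -16/3 (r = -(2 - 3)²*(-4)*(-4)/3 = -(-1)²*(-4)*(-4)/3 = -1*(-4)*(-4)/3 = -(-4)*(-4)/3 = -⅓*16 = -16/3 ≈ -5.3333)
((979439 - C(-650, 868)) + j) + r = ((979439 - (4 - 1*868)) - 178255900606/21849954269) - 16/3 = ((979439 - (4 - 868)) - 178255900606/21849954269) - 16/3 = ((979439 - 1*(-864)) - 178255900606/21849954269) - 16/3 = ((979439 + 864) - 178255900606/21849954269) - 16/3 = (980303 - 178255900606/21849954269) - 16/3 = 21419397463862901/21849954269 - 16/3 = 64257842792320399/65549862807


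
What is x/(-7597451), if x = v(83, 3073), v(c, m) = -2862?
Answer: 2862/7597451 ≈ 0.00037671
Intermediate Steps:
x = -2862
x/(-7597451) = -2862/(-7597451) = -2862*(-1/7597451) = 2862/7597451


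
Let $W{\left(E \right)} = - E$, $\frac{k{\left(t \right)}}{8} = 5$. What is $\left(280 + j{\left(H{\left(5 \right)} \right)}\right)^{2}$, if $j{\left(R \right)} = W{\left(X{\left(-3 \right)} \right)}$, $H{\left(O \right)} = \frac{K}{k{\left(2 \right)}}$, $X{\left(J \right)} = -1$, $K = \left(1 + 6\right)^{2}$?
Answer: $78961$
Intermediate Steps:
$k{\left(t \right)} = 40$ ($k{\left(t \right)} = 8 \cdot 5 = 40$)
$K = 49$ ($K = 7^{2} = 49$)
$H{\left(O \right)} = \frac{49}{40}$
$j{\left(R \right)} = 1$ ($j{\left(R \right)} = \left(-1\right) \left(-1\right) = 1$)
$\left(280 + j{\left(H{\left(5 \right)} \right)}\right)^{2} = \left(280 + 1\right)^{2} = 281^{2} = 78961$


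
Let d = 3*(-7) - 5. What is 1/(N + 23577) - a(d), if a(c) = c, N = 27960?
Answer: 1339963/51537 ≈ 26.000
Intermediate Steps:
d = -26 (d = -21 - 5 = -26)
1/(N + 23577) - a(d) = 1/(27960 + 23577) - 1*(-26) = 1/51537 + 26 = 1339963/51537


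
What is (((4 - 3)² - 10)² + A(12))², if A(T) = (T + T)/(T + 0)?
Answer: 6889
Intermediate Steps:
A(T) = 2 (A(T) = (2*T)/T = 2)
(((4 - 3)² - 10)² + A(12))² = (((4 - 3)² - 10)² + 2)² = ((1² - 10)² + 2)² = ((1 - 10)² + 2)² = ((-9)² + 2)² = (81 + 2)² = 83² = 6889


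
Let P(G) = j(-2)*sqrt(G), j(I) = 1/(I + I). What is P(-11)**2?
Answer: -11/16 ≈ -0.68750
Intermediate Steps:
j(I) = 1/(2*I)
P(G) = -sqrt(G)/4 (P(G) = ((1/2)/(-2))*sqrt(G) = ((1/2)*(-1/2))*sqrt(G) = -sqrt(G)/4)
P(-11)**2 = (-I*sqrt(11)/4)**2 = -11/16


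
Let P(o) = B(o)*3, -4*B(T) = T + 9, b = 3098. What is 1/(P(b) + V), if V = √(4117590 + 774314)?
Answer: -37284/8610577 - 256*√19109/8610577 ≈ -0.0084399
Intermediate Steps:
B(T) = -9/4 - T/4 (B(T) = -(T + 9)/4 = -(9 + T)/4 = -9/4 - T/4)
V = 16*√19109 (V = √4891904 = 16*√19109 ≈ 2211.8)
P(o) = -27/4 - 3*o/4 (P(o) = (-9/4 - o/4)*3 = -27/4 - 3*o/4)
1/(P(b) + V) = 1/((-27/4 - ¾*3098) + 16*√19109) = 1/((-27/4 - 4647/2) + 16*√19109) = 1/(-9321/4 + 16*√19109)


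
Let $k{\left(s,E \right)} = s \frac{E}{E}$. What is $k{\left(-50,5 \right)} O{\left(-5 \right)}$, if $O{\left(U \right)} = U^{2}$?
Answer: $-1250$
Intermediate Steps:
$k{\left(s,E \right)} = s$ ($k{\left(s,E \right)} = s 1 = s$)
$k{\left(-50,5 \right)} O{\left(-5 \right)} = - 50 \left(-5\right)^{2} = \left(-50\right) 25 = -1250$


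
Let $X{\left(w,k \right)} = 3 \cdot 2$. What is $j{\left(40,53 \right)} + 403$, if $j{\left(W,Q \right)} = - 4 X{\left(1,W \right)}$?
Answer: $379$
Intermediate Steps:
$X{\left(w,k \right)} = 6$
$j{\left(W,Q \right)} = -24$ ($j{\left(W,Q \right)} = \left(-4\right) 6 = -24$)
$j{\left(40,53 \right)} + 403 = -24 + 403 = 379$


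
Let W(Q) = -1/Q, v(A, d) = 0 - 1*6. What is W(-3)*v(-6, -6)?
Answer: -2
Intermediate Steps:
v(A, d) = -6 (v(A, d) = 0 - 6 = -6)
W(-3)*v(-6, -6) = -1/(-3)*(-6) = -1*(-1/3)*(-6) = (1/3)*(-6) = -2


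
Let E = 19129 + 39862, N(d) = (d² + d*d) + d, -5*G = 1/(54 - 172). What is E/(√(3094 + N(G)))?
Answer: 17402345*√269255498/269255498 ≈ 1060.5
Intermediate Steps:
G = 1/590 (G = -1/(5*(54 - 172)) = -⅕/(-118) = -⅕*(-1/118) = 1/590 ≈ 0.0016949)
N(d) = d + 2*d² (N(d) = (d² + d²) + d = 2*d² + d = d + 2*d²)
E = 58991
E/(√(3094 + N(G))) = 58991/(√(3094 + (1 + 2*(1/590))/590)) = 58991/(√(3094 + (1 + 1/295)/590)) = 58991/(√(3094 + (1/590)*(296/295))) = 58991/(√(3094 + 148/87025)) = 58991/(√(269255498/87025)) = 58991/((√269255498/295)) = 58991*(295*√269255498/269255498) = 17402345*√269255498/269255498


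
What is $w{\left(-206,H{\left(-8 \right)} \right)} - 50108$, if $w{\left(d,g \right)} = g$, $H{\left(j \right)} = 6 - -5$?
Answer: $-50097$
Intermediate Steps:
$H{\left(j \right)} = 11$ ($H{\left(j \right)} = 6 + 5 = 11$)
$w{\left(-206,H{\left(-8 \right)} \right)} - 50108 = 11 - 50108 = -50097$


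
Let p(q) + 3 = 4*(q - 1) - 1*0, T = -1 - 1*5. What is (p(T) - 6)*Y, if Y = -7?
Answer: 259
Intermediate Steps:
T = -6 (T = -1 - 5 = -6)
p(q) = -7 + 4*q (p(q) = -3 + (4*(q - 1) - 1*0) = -3 + (4*(-1 + q) + 0) = -3 + ((-4 + 4*q) + 0) = -3 + (-4 + 4*q) = -7 + 4*q)
(p(T) - 6)*Y = ((-7 + 4*(-6)) - 6)*(-7) = ((-7 - 24) - 6)*(-7) = (-31 - 6)*(-7) = -37*(-7) = 259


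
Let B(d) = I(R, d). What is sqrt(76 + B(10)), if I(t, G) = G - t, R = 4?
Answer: sqrt(82) ≈ 9.0554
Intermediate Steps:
B(d) = -4 + d (B(d) = d - 1*4 = d - 4 = -4 + d)
sqrt(76 + B(10)) = sqrt(76 + (-4 + 10)) = sqrt(76 + 6) = sqrt(82)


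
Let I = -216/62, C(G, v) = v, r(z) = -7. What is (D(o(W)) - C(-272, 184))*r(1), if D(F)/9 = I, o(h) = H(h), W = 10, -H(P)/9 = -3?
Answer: 46732/31 ≈ 1507.5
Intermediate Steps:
H(P) = 27 (H(P) = -9*(-3) = 27)
o(h) = 27
I = -108/31 (I = -216*1/62 = -108/31 ≈ -3.4839)
D(F) = -972/31 (D(F) = 9*(-108/31) = -972/31)
(D(o(W)) - C(-272, 184))*r(1) = (-972/31 - 1*184)*(-7) = (-972/31 - 184)*(-7) = -6676/31*(-7) = 46732/31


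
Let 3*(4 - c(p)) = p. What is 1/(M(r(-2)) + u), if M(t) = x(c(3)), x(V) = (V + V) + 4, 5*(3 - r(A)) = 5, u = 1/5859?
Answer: 5859/58591 ≈ 0.099998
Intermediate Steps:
c(p) = 4 - p/3
u = 1/5859 ≈ 0.00017068
r(A) = 2 (r(A) = 3 - ⅕*5 = 3 - 1 = 2)
x(V) = 4 + 2*V (x(V) = 2*V + 4 = 4 + 2*V)
M(t) = 10 (M(t) = 4 + 2*(4 - ⅓*3) = 4 + 2*(4 - 1) = 4 + 2*3 = 4 + 6 = 10)
1/(M(r(-2)) + u) = 1/(10 + 1/5859) = 1/(58591/5859) = 5859/58591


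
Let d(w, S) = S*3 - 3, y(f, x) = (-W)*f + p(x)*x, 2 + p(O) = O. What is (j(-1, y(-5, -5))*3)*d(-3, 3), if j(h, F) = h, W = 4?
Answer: -18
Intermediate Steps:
p(O) = -2 + O
y(f, x) = -4*f + x*(-2 + x) (y(f, x) = (-1*4)*f + (-2 + x)*x = -4*f + x*(-2 + x))
d(w, S) = -3 + 3*S (d(w, S) = 3*S - 3 = -3 + 3*S)
(j(-1, y(-5, -5))*3)*d(-3, 3) = (-1*3)*(-3 + 3*3) = -3*(-3 + 9) = -3*6 = -18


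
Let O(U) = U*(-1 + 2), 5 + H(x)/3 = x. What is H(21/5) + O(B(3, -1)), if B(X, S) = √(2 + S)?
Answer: -7/5 ≈ -1.4000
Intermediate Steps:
H(x) = -15 + 3*x
O(U) = U (O(U) = U*1 = U)
H(21/5) + O(B(3, -1)) = (-15 + 3*(21/5)) + √(2 - 1) = (-15 + 3*(21*(⅕))) + √1 = (-15 + 3*(21/5)) + 1 = (-15 + 63/5) + 1 = -12/5 + 1 = -7/5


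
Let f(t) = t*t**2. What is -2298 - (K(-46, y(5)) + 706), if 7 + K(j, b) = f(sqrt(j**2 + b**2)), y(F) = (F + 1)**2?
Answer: -2997 - 6824*sqrt(853) ≈ -2.0230e+5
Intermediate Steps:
y(F) = (1 + F)**2
f(t) = t**3
K(j, b) = -7 + (b**2 + j**2)**(3/2) (K(j, b) = -7 + (sqrt(j**2 + b**2))**3 = -7 + (sqrt(b**2 + j**2))**3 = -7 + (b**2 + j**2)**(3/2))
-2298 - (K(-46, y(5)) + 706) = -2298 - ((-7 + (((1 + 5)**2)**2 + (-46)**2)**(3/2)) + 706) = -2298 - ((-7 + ((6**2)**2 + 2116)**(3/2)) + 706) = -2298 - ((-7 + (36**2 + 2116)**(3/2)) + 706) = -2298 - ((-7 + (1296 + 2116)**(3/2)) + 706) = -2298 - ((-7 + 3412**(3/2)) + 706) = -2298 - ((-7 + 6824*sqrt(853)) + 706) = -2298 - (699 + 6824*sqrt(853)) = -2298 + (-699 - 6824*sqrt(853)) = -2997 - 6824*sqrt(853)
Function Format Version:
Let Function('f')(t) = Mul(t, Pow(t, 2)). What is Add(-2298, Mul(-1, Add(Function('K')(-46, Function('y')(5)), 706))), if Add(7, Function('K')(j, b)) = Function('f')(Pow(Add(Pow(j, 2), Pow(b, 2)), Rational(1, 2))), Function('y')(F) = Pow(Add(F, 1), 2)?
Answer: Add(-2997, Mul(-6824, Pow(853, Rational(1, 2)))) ≈ -2.0230e+5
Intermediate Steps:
Function('y')(F) = Pow(Add(1, F), 2)
Function('f')(t) = Pow(t, 3)
Function('K')(j, b) = Add(-7, Pow(Add(Pow(b, 2), Pow(j, 2)), Rational(3, 2))) (Function('K')(j, b) = Add(-7, Pow(Pow(Add(Pow(j, 2), Pow(b, 2)), Rational(1, 2)), 3)) = Add(-7, Pow(Pow(Add(Pow(b, 2), Pow(j, 2)), Rational(1, 2)), 3)) = Add(-7, Pow(Add(Pow(b, 2), Pow(j, 2)), Rational(3, 2))))
Add(-2298, Mul(-1, Add(Function('K')(-46, Function('y')(5)), 706))) = Add(-2298, Mul(-1, Add(Add(-7, Pow(Add(Pow(Pow(Add(1, 5), 2), 2), Pow(-46, 2)), Rational(3, 2))), 706))) = Add(-2298, Mul(-1, Add(Add(-7, Pow(Add(Pow(Pow(6, 2), 2), 2116), Rational(3, 2))), 706))) = Add(-2298, Mul(-1, Add(Add(-7, Pow(Add(Pow(36, 2), 2116), Rational(3, 2))), 706))) = Add(-2298, Mul(-1, Add(Add(-7, Pow(Add(1296, 2116), Rational(3, 2))), 706))) = Add(-2298, Mul(-1, Add(Add(-7, Pow(3412, Rational(3, 2))), 706))) = Add(-2298, Mul(-1, Add(Add(-7, Mul(6824, Pow(853, Rational(1, 2)))), 706))) = Add(-2298, Mul(-1, Add(699, Mul(6824, Pow(853, Rational(1, 2)))))) = Add(-2298, Add(-699, Mul(-6824, Pow(853, Rational(1, 2))))) = Add(-2997, Mul(-6824, Pow(853, Rational(1, 2))))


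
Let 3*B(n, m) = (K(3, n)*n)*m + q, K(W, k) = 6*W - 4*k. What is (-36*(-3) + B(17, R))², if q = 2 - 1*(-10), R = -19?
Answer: 271788196/9 ≈ 3.0199e+7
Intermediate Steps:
K(W, k) = -4*k + 6*W
q = 12 (q = 2 + 10 = 12)
B(n, m) = 4 + m*n*(18 - 4*n)/3 (B(n, m) = (((-4*n + 6*3)*n)*m + 12)/3 = (((-4*n + 18)*n)*m + 12)/3 = (((18 - 4*n)*n)*m + 12)/3 = ((n*(18 - 4*n))*m + 12)/3 = (m*n*(18 - 4*n) + 12)/3 = (12 + m*n*(18 - 4*n))/3 = 4 + m*n*(18 - 4*n)/3)
(-36*(-3) + B(17, R))² = (-36*(-3) + (4 - ⅔*(-19)*17*(-9 + 2*17)))² = (108 + (4 - ⅔*(-19)*17*(-9 + 34)))² = (108 + (4 - ⅔*(-19)*17*25))² = (108 + (4 + 16150/3))² = (108 + 16162/3)² = (16486/3)² = 271788196/9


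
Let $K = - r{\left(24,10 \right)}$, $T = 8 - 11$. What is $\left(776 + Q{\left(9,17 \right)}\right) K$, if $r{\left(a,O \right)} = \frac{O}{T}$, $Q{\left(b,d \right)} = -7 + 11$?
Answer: $2600$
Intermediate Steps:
$T = -3$ ($T = 8 - 11 = -3$)
$Q{\left(b,d \right)} = 4$
$r{\left(a,O \right)} = - \frac{O}{3}$ ($r{\left(a,O \right)} = \frac{O}{-3} = O \left(- \frac{1}{3}\right) = - \frac{O}{3}$)
$K = \frac{10}{3}$ ($K = - \frac{\left(-1\right) 10}{3} = \left(-1\right) \left(- \frac{10}{3}\right) = \frac{10}{3} \approx 3.3333$)
$\left(776 + Q{\left(9,17 \right)}\right) K = \left(776 + 4\right) \frac{10}{3} = 780 \cdot \frac{10}{3} = 2600$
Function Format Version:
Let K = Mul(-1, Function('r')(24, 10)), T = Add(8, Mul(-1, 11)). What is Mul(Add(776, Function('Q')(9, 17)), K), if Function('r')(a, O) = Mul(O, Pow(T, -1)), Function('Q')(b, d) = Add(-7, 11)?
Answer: 2600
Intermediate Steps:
T = -3 (T = Add(8, -11) = -3)
Function('Q')(b, d) = 4
Function('r')(a, O) = Mul(Rational(-1, 3), O) (Function('r')(a, O) = Mul(O, Pow(-3, -1)) = Mul(O, Rational(-1, 3)) = Mul(Rational(-1, 3), O))
K = Rational(10, 3) (K = Mul(-1, Mul(Rational(-1, 3), 10)) = Mul(-1, Rational(-10, 3)) = Rational(10, 3) ≈ 3.3333)
Mul(Add(776, Function('Q')(9, 17)), K) = Mul(Add(776, 4), Rational(10, 3)) = Mul(780, Rational(10, 3)) = 2600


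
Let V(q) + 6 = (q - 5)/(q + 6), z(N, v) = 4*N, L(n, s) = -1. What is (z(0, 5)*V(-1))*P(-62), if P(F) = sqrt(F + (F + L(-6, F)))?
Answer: 0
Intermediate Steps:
V(q) = -6 + (-5 + q)/(6 + q) (V(q) = -6 + (q - 5)/(q + 6) = -6 + (-5 + q)/(6 + q))
P(F) = sqrt(-1 + 2*F) (P(F) = sqrt(F + (F - 1)) = sqrt(F + (-1 + F)) = sqrt(-1 + 2*F))
(z(0, 5)*V(-1))*P(-62) = ((4*0)*((-41 - 5*(-1))/(6 - 1)))*sqrt(-1 + 2*(-62)) = (0*((-41 + 5)/5))*sqrt(-1 - 124) = (0*((1/5)*(-36)))*sqrt(-125) = (0*(-36/5))*(5*I*sqrt(5)) = 0*(5*I*sqrt(5)) = 0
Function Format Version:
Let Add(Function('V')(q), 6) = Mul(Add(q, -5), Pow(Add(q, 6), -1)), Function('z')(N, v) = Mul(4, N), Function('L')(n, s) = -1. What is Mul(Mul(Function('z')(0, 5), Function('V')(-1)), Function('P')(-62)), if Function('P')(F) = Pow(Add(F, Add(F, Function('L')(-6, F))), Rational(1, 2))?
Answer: 0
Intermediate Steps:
Function('V')(q) = Add(-6, Mul(Pow(Add(6, q), -1), Add(-5, q))) (Function('V')(q) = Add(-6, Mul(Add(q, -5), Pow(Add(q, 6), -1))) = Add(-6, Mul(Add(-5, q), Pow(Add(6, q), -1))) = Add(-6, Mul(Pow(Add(6, q), -1), Add(-5, q))))
Function('P')(F) = Pow(Add(-1, Mul(2, F)), Rational(1, 2)) (Function('P')(F) = Pow(Add(F, Add(F, -1)), Rational(1, 2)) = Pow(Add(F, Add(-1, F)), Rational(1, 2)) = Pow(Add(-1, Mul(2, F)), Rational(1, 2)))
Mul(Mul(Function('z')(0, 5), Function('V')(-1)), Function('P')(-62)) = Mul(Mul(Mul(4, 0), Mul(Pow(Add(6, -1), -1), Add(-41, Mul(-5, -1)))), Pow(Add(-1, Mul(2, -62)), Rational(1, 2))) = Mul(Mul(0, Mul(Pow(5, -1), Add(-41, 5))), Pow(Add(-1, -124), Rational(1, 2))) = Mul(Mul(0, Mul(Rational(1, 5), -36)), Pow(-125, Rational(1, 2))) = Mul(Mul(0, Rational(-36, 5)), Mul(5, I, Pow(5, Rational(1, 2)))) = Mul(0, Mul(5, I, Pow(5, Rational(1, 2)))) = 0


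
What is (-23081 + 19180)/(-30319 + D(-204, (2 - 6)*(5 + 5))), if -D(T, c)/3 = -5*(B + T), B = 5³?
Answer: 3901/31504 ≈ 0.12383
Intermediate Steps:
B = 125
D(T, c) = 1875 + 15*T (D(T, c) = -(-15)*(125 + T) = -3*(-625 - 5*T) = 1875 + 15*T)
(-23081 + 19180)/(-30319 + D(-204, (2 - 6)*(5 + 5))) = (-23081 + 19180)/(-30319 + (1875 + 15*(-204))) = -3901/(-30319 + (1875 - 3060)) = -3901/(-30319 - 1185) = -3901/(-31504) = -3901*(-1/31504) = 3901/31504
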